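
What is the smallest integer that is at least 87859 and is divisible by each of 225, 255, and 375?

95625

The integer must be a common multiple of 225, 255, and 375, so a multiple of their LCM.
225 = 3^2 × 5^2
255 = 3 × 5 × 17
375 = 3 × 5^3
LCM(225, 255, 375) = 3^2 × 5^3 × 17 = 19125.
Smallest multiple of 19125 that is ≥ 87859: ⌈87859/19125⌉ × 19125 = 5 × 19125 = 95625.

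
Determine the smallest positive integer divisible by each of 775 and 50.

775 = 5^2 × 31
50 = 2 × 5^2
LCM(775, 50) = 2 × 5^2 × 31 = 1550.

1550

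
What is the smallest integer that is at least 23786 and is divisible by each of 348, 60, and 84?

The integer must be a common multiple of 348, 60, and 84, so a multiple of their LCM.
348 = 2^2 × 3 × 29
60 = 2^2 × 3 × 5
84 = 2^2 × 3 × 7
LCM(348, 60, 84) = 2^2 × 3 × 5 × 7 × 29 = 12180.
Smallest multiple of 12180 that is ≥ 23786: ⌈23786/12180⌉ × 12180 = 2 × 12180 = 24360.

24360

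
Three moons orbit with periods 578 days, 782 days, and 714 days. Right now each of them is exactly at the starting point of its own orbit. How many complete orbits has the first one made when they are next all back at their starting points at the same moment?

483 orbits

The first common completion time is the LCM of the periods.
578 = 2 × 17^2
782 = 2 × 17 × 23
714 = 2 × 3 × 7 × 17
LCM(578, 782, 714) = 2 × 3 × 7 × 17^2 × 23 = 279174.
Orbits for period 578: 279174 / 578 = 483.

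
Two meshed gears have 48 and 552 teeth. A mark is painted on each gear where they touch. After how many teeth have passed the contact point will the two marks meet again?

They coincide at every common multiple of the periods; the first is the LCM.
48 = 2^4 × 3
552 = 2^3 × 3 × 23
LCM(48, 552) = 2^4 × 3 × 23 = 1104.

1104 teeth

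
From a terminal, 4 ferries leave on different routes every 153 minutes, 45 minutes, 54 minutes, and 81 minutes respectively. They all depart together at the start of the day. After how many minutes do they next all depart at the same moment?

We need the least common multiple of the intervals.
153 = 3^2 × 17
45 = 3^2 × 5
54 = 2 × 3^3
81 = 3^4
LCM(153, 45, 54, 81) = 2 × 3^4 × 5 × 17 = 13770.

13770 minutes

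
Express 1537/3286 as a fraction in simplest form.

29/62

1537 = 29 × 53
3286 = 2 × 31 × 53
gcd(1537, 3286) = 53.
Divide numerator and denominator by 53: 1537/3286 = 29/62.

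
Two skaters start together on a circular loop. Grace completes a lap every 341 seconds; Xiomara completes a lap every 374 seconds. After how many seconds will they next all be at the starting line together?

We need the least common multiple of the intervals.
341 = 11 × 31
374 = 2 × 11 × 17
LCM(341, 374) = 2 × 11 × 17 × 31 = 11594.

11594 seconds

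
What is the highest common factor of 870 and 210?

30

870 = 2 × 3 × 5 × 29
210 = 2 × 3 × 5 × 7
gcd(870, 210) = 2 × 3 × 5 = 30.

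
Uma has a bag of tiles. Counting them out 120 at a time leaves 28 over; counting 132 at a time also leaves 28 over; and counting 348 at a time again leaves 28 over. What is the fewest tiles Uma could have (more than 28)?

38308

N − 28 must be a common multiple of 120, 132, and 348.
120 = 2^3 × 3 × 5
132 = 2^2 × 3 × 11
348 = 2^2 × 3 × 29
LCM(120, 132, 348) = 2^3 × 3 × 5 × 11 × 29 = 38280.
Smallest N > 28 is LCM + 28 = 38280 + 28 = 38308.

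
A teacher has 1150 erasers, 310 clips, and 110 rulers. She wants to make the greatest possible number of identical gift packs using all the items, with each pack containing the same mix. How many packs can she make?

10 packs

The pack count must divide each quantity, so the greatest is gcd(1150, 310, 110).
1150 = 2 × 5^2 × 23
310 = 2 × 5 × 31
110 = 2 × 5 × 11
gcd(1150, 310, 110) = 2 × 5 = 10.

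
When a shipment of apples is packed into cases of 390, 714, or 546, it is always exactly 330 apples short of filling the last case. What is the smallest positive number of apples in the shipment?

Being 330 short of a full case of size k means N ≡ −330 (mod k), i.e. N + 330 is a multiple of each size.
390 = 2 × 3 × 5 × 13
714 = 2 × 3 × 7 × 17
546 = 2 × 3 × 7 × 13
LCM(390, 714, 546) = 2 × 3 × 5 × 7 × 13 × 17 = 46410.
Smallest positive N is 46410 − 330 = 46080.

46080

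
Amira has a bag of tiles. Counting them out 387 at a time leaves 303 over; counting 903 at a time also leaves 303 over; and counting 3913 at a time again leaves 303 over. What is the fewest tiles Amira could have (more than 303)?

35520

N − 303 must be a common multiple of 387, 903, and 3913.
387 = 3^2 × 43
903 = 3 × 7 × 43
3913 = 7 × 13 × 43
LCM(387, 903, 3913) = 3^2 × 7 × 13 × 43 = 35217.
Smallest N > 303 is LCM + 303 = 35217 + 303 = 35520.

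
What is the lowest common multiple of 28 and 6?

28 = 2^2 × 7
6 = 2 × 3
LCM(28, 6) = 2^2 × 3 × 7 = 84.

84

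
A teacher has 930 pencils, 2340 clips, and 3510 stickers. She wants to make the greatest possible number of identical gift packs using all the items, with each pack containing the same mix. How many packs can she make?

30 packs

The pack count must divide each quantity, so the greatest is gcd(930, 2340, 3510).
930 = 2 × 3 × 5 × 31
2340 = 2^2 × 3^2 × 5 × 13
3510 = 2 × 3^3 × 5 × 13
gcd(930, 2340, 3510) = 2 × 3 × 5 = 30.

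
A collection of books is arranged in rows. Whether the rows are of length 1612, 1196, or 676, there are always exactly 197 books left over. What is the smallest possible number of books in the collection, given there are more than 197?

N − 197 must be a common multiple of 1612, 1196, and 676.
1612 = 2^2 × 13 × 31
1196 = 2^2 × 13 × 23
676 = 2^2 × 13^2
LCM(1612, 1196, 676) = 2^2 × 13^2 × 23 × 31 = 481988.
Smallest N > 197 is LCM + 197 = 481988 + 197 = 482185.

482185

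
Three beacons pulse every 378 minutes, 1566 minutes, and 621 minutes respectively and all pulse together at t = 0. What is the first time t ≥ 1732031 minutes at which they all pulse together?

1764882 minutes

Joint pulses occur at multiples of LCM(378, 1566, 621).
378 = 2 × 3^3 × 7
1566 = 2 × 3^3 × 29
621 = 3^3 × 23
LCM(378, 1566, 621) = 2 × 3^3 × 7 × 23 × 29 = 252126.
Smallest multiple of 252126 that is ≥ 1732031: ⌈1732031/252126⌉ × 252126 = 7 × 252126 = 1764882.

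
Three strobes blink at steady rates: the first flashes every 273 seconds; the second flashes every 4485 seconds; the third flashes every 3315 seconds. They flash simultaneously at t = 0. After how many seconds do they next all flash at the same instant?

533715 seconds

The first simultaneous occurrence is after LCM of the individual periods.
273 = 3 × 7 × 13
4485 = 3 × 5 × 13 × 23
3315 = 3 × 5 × 13 × 17
LCM(273, 4485, 3315) = 3 × 5 × 7 × 13 × 17 × 23 = 533715.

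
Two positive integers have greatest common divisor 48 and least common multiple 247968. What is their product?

For any two positive integers, gcd × lcm = product = 48 × 247968 = 11902464.

11902464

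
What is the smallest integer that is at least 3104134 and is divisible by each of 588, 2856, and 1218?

3478608

The integer must be a common multiple of 588, 2856, and 1218, so a multiple of their LCM.
588 = 2^2 × 3 × 7^2
2856 = 2^3 × 3 × 7 × 17
1218 = 2 × 3 × 7 × 29
LCM(588, 2856, 1218) = 2^3 × 3 × 7^2 × 17 × 29 = 579768.
Smallest multiple of 579768 that is ≥ 3104134: ⌈3104134/579768⌉ × 579768 = 6 × 579768 = 3478608.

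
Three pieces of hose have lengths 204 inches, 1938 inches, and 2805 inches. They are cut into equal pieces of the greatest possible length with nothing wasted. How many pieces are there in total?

97

Piece length = gcd(204, 1938, 2805).
204 = 2^2 × 3 × 17
1938 = 2 × 3 × 17 × 19
2805 = 3 × 5 × 11 × 17
gcd(204, 1938, 2805) = 3 × 17 = 51.
Total pieces = 204/51 + 1938/51 + 2805/51 = 4 + 38 + 55 = 97.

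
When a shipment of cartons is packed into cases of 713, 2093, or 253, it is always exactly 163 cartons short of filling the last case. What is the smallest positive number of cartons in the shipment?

Being 163 short of a full case of size k means N ≡ −163 (mod k), i.e. N + 163 is a multiple of each size.
713 = 23 × 31
2093 = 7 × 13 × 23
253 = 11 × 23
LCM(713, 2093, 253) = 7 × 11 × 13 × 23 × 31 = 713713.
Smallest positive N is 713713 − 163 = 713550.

713550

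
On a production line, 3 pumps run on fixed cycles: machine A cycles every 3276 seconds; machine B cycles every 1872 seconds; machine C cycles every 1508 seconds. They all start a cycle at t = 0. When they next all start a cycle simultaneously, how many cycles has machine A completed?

All finish a whole number of cycles simultaneously at t = LCM of the periods.
3276 = 2^2 × 3^2 × 7 × 13
1872 = 2^4 × 3^2 × 13
1508 = 2^2 × 13 × 29
LCM(3276, 1872, 1508) = 2^4 × 3^2 × 7 × 13 × 29 = 380016.
Cycles for period 3276: 380016 / 3276 = 116.

116 cycles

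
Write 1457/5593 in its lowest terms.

1457 = 31 × 47
5593 = 7 × 17 × 47
gcd(1457, 5593) = 47.
Divide numerator and denominator by 47: 1457/5593 = 31/119.

31/119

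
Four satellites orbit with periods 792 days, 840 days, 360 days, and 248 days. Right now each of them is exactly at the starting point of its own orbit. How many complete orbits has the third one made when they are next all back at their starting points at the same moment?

2387 orbits

The first common completion time is the LCM of the periods.
792 = 2^3 × 3^2 × 11
840 = 2^3 × 3 × 5 × 7
360 = 2^3 × 3^2 × 5
248 = 2^3 × 31
LCM(792, 840, 360, 248) = 2^3 × 3^2 × 5 × 7 × 11 × 31 = 859320.
Orbits for period 360: 859320 / 360 = 2387.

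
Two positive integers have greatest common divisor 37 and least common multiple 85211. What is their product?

For any two positive integers, gcd × lcm = product = 37 × 85211 = 3152807.

3152807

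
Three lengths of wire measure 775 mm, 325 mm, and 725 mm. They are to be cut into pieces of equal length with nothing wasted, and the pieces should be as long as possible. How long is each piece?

25 mm

Each piece length must divide every original length, so the longest possible is gcd(775, 325, 725).
775 = 5^2 × 31
325 = 5^2 × 13
725 = 5^2 × 29
gcd(775, 325, 725) = 5^2 = 25.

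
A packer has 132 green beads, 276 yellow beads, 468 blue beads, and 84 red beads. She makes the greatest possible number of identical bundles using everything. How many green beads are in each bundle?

Number of bundles = gcd(132, 276, 468, 84).
132 = 2^2 × 3 × 11
276 = 2^2 × 3 × 23
468 = 2^2 × 3^2 × 13
84 = 2^2 × 3 × 7
gcd(132, 276, 468, 84) = 2^2 × 3 = 12.
green beads per bundle = 132 / 12 = 11.

11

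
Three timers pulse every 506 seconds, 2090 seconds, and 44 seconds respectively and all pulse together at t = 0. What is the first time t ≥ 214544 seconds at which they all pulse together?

288420 seconds

Joint pulses occur at multiples of LCM(506, 2090, 44).
506 = 2 × 11 × 23
2090 = 2 × 5 × 11 × 19
44 = 2^2 × 11
LCM(506, 2090, 44) = 2^2 × 5 × 11 × 19 × 23 = 96140.
Smallest multiple of 96140 that is ≥ 214544: ⌈214544/96140⌉ × 96140 = 3 × 96140 = 288420.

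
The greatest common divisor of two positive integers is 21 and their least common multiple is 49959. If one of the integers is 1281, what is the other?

819

For two integers, gcd × lcm = product, so the other is (21 × 49959) / 1281 = 1049139 / 1281 = 819.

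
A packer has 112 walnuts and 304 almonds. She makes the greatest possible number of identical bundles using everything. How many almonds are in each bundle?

19

Number of bundles = gcd(112, 304).
112 = 2^4 × 7
304 = 2^4 × 19
gcd(112, 304) = 2^4 = 16.
almonds per bundle = 304 / 16 = 19.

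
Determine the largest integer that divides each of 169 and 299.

169 = 13^2
299 = 13 × 23
gcd(169, 299) = 13.

13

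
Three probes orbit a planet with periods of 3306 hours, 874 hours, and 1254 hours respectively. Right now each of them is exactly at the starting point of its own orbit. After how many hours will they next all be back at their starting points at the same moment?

They coincide at every common multiple of the periods; the first is the LCM.
3306 = 2 × 3 × 19 × 29
874 = 2 × 19 × 23
1254 = 2 × 3 × 11 × 19
LCM(3306, 874, 1254) = 2 × 3 × 11 × 19 × 23 × 29 = 836418.

836418 hours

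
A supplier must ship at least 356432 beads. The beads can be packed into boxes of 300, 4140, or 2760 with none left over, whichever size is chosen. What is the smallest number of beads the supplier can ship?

372600

The number of beads must be a common multiple of 300, 4140, and 2760, so a multiple of their LCM.
300 = 2^2 × 3 × 5^2
4140 = 2^2 × 3^2 × 5 × 23
2760 = 2^3 × 3 × 5 × 23
LCM(300, 4140, 2760) = 2^3 × 3^2 × 5^2 × 23 = 41400.
Smallest multiple of 41400 that is ≥ 356432: ⌈356432/41400⌉ × 41400 = 9 × 41400 = 372600.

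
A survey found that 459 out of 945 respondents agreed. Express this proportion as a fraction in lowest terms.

17/35

459 = 3^3 × 17
945 = 3^3 × 5 × 7
gcd(459, 945) = 3^3 = 27.
Divide numerator and denominator by 27: 459/945 = 17/35.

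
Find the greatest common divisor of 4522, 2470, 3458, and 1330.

38

4522 = 2 × 7 × 17 × 19
2470 = 2 × 5 × 13 × 19
3458 = 2 × 7 × 13 × 19
1330 = 2 × 5 × 7 × 19
gcd(4522, 2470, 3458, 1330) = 2 × 19 = 38.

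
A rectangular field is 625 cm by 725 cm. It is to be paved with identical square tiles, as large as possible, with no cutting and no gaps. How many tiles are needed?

Tile side = gcd(625, 725).
625 = 5^4
725 = 5^2 × 29
gcd(625, 725) = 5^2 = 25.
Tiles: (625/25) × (725/25) = 25 × 29 = 725.

725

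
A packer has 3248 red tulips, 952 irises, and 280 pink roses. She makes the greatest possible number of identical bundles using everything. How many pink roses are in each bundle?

Number of bundles = gcd(3248, 952, 280).
3248 = 2^4 × 7 × 29
952 = 2^3 × 7 × 17
280 = 2^3 × 5 × 7
gcd(3248, 952, 280) = 2^3 × 7 = 56.
pink roses per bundle = 280 / 56 = 5.

5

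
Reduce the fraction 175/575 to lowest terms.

175 = 5^2 × 7
575 = 5^2 × 23
gcd(175, 575) = 5^2 = 25.
Divide numerator and denominator by 25: 175/575 = 7/23.

7/23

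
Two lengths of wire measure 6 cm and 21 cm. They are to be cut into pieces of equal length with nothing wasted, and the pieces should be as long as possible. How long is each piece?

3 cm

By the Euclidean algorithm:
21 = 3 × 6 + 3
6 = 2 × 3 + 0
gcd(6, 21) = 3.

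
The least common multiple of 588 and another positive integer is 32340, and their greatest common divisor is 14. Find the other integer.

770

gcd × lcm = product of the two integers, so the other integer is (14 × 32340) / 588 = 770.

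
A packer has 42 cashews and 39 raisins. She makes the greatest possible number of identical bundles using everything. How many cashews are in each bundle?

14

Number of bundles = gcd(42, 39).
42 = 2 × 3 × 7
39 = 3 × 13
gcd(42, 39) = 3.
cashews per bundle = 42 / 3 = 14.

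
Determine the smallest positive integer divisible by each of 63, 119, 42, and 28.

4284

63 = 3^2 × 7
119 = 7 × 17
42 = 2 × 3 × 7
28 = 2^2 × 7
LCM(63, 119, 42, 28) = 2^2 × 3^2 × 7 × 17 = 4284.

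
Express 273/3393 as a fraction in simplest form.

273 = 3 × 7 × 13
3393 = 3^2 × 13 × 29
gcd(273, 3393) = 3 × 13 = 39.
Divide numerator and denominator by 39: 273/3393 = 7/87.

7/87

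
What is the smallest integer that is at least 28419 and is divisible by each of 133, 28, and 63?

The integer must be a common multiple of 133, 28, and 63, so a multiple of their LCM.
133 = 7 × 19
28 = 2^2 × 7
63 = 3^2 × 7
LCM(133, 28, 63) = 2^2 × 3^2 × 7 × 19 = 4788.
Smallest multiple of 4788 that is ≥ 28419: ⌈28419/4788⌉ × 4788 = 6 × 4788 = 28728.

28728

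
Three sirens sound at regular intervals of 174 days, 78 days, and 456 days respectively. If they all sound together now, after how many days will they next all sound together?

The first simultaneous occurrence is after LCM of the individual periods.
174 = 2 × 3 × 29
78 = 2 × 3 × 13
456 = 2^3 × 3 × 19
LCM(174, 78, 456) = 2^3 × 3 × 13 × 19 × 29 = 171912.

171912 days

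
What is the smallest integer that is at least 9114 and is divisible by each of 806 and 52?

The integer must be a common multiple of 806 and 52, so a multiple of their LCM.
806 = 2 × 13 × 31
52 = 2^2 × 13
LCM(806, 52) = 2^2 × 13 × 31 = 1612.
Smallest multiple of 1612 that is ≥ 9114: ⌈9114/1612⌉ × 1612 = 6 × 1612 = 9672.

9672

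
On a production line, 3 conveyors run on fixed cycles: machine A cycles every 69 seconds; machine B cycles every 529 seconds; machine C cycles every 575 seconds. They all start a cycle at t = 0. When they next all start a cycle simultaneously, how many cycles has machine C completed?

69 cycles

The first common completion time is the LCM of the periods.
69 = 3 × 23
529 = 23^2
575 = 5^2 × 23
LCM(69, 529, 575) = 3 × 5^2 × 23^2 = 39675.
Cycles for period 575: 39675 / 575 = 69.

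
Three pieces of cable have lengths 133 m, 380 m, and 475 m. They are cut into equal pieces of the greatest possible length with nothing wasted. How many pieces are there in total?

Piece length = gcd(133, 380, 475).
133 = 7 × 19
380 = 2^2 × 5 × 19
475 = 5^2 × 19
gcd(133, 380, 475) = 19.
Total pieces = 133/19 + 380/19 + 475/19 = 7 + 20 + 25 = 52.

52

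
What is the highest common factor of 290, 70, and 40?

290 = 2 × 5 × 29
70 = 2 × 5 × 7
40 = 2^3 × 5
gcd(290, 70, 40) = 2 × 5 = 10.

10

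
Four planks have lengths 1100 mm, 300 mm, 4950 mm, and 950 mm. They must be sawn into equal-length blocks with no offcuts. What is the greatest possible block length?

This is the greatest common divisor of 1100, 300, 4950, and 950.
1100 = 2^2 × 5^2 × 11
300 = 2^2 × 3 × 5^2
4950 = 2 × 3^2 × 5^2 × 11
950 = 2 × 5^2 × 19
gcd(1100, 300, 4950, 950) = 2 × 5^2 = 50.

50 mm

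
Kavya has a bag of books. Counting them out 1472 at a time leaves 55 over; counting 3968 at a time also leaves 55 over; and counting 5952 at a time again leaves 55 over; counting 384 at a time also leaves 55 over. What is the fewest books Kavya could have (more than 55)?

273847

N − 55 must be a common multiple of 1472, 3968, 5952, and 384.
1472 = 2^6 × 23
3968 = 2^7 × 31
5952 = 2^6 × 3 × 31
384 = 2^7 × 3
LCM(1472, 3968, 5952, 384) = 2^7 × 3 × 23 × 31 = 273792.
Smallest N > 55 is LCM + 55 = 273792 + 55 = 273847.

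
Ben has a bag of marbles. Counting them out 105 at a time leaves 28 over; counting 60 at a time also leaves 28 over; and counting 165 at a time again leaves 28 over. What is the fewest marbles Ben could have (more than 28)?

4648

N − 28 must be a common multiple of 105, 60, and 165.
105 = 3 × 5 × 7
60 = 2^2 × 3 × 5
165 = 3 × 5 × 11
LCM(105, 60, 165) = 2^2 × 3 × 5 × 7 × 11 = 4620.
Smallest N > 28 is LCM + 28 = 4620 + 28 = 4648.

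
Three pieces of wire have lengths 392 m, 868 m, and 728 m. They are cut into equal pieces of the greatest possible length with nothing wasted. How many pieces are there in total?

Piece length = gcd(392, 868, 728).
392 = 2^3 × 7^2
868 = 2^2 × 7 × 31
728 = 2^3 × 7 × 13
gcd(392, 868, 728) = 2^2 × 7 = 28.
Total pieces = 392/28 + 868/28 + 728/28 = 14 + 31 + 26 = 71.

71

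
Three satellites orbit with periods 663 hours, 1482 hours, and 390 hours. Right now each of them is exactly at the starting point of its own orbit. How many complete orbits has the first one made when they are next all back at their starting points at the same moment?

190 orbits

All finish a whole number of cycles simultaneously at t = LCM of the periods.
663 = 3 × 13 × 17
1482 = 2 × 3 × 13 × 19
390 = 2 × 3 × 5 × 13
LCM(663, 1482, 390) = 2 × 3 × 5 × 13 × 17 × 19 = 125970.
Orbits for period 663: 125970 / 663 = 190.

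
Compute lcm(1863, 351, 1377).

1863 = 3^4 × 23
351 = 3^3 × 13
1377 = 3^4 × 17
LCM(1863, 351, 1377) = 3^4 × 13 × 17 × 23 = 411723.

411723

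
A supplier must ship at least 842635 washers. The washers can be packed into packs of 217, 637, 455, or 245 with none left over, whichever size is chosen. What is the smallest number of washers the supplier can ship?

888615

The number of washers must be a common multiple of 217, 637, 455, and 245, so a multiple of their LCM.
217 = 7 × 31
637 = 7^2 × 13
455 = 5 × 7 × 13
245 = 5 × 7^2
LCM(217, 637, 455, 245) = 5 × 7^2 × 13 × 31 = 98735.
Smallest multiple of 98735 that is ≥ 842635: ⌈842635/98735⌉ × 98735 = 9 × 98735 = 888615.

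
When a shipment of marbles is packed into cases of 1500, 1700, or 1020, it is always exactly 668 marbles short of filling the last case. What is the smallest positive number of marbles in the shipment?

24832

Being 668 short of a full case of size k means N ≡ −668 (mod k), i.e. N + 668 is a multiple of each size.
1500 = 2^2 × 3 × 5^3
1700 = 2^2 × 5^2 × 17
1020 = 2^2 × 3 × 5 × 17
LCM(1500, 1700, 1020) = 2^2 × 3 × 5^3 × 17 = 25500.
Smallest positive N is 25500 − 668 = 24832.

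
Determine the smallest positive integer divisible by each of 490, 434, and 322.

349370

490 = 2 × 5 × 7^2
434 = 2 × 7 × 31
322 = 2 × 7 × 23
LCM(490, 434, 322) = 2 × 5 × 7^2 × 23 × 31 = 349370.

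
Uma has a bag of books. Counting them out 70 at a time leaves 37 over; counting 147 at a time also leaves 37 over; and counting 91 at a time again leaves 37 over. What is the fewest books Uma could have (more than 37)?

N − 37 must be a common multiple of 70, 147, and 91.
70 = 2 × 5 × 7
147 = 3 × 7^2
91 = 7 × 13
LCM(70, 147, 91) = 2 × 3 × 5 × 7^2 × 13 = 19110.
Smallest N > 37 is LCM + 37 = 19110 + 37 = 19147.

19147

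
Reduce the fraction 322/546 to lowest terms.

23/39

322 = 2 × 7 × 23
546 = 2 × 3 × 7 × 13
gcd(322, 546) = 2 × 7 = 14.
Divide numerator and denominator by 14: 322/546 = 23/39.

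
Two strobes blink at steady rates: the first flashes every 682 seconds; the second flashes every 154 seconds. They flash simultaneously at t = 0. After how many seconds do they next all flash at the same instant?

4774 seconds

The first simultaneous occurrence is after LCM of the individual periods.
682 = 2 × 11 × 31
154 = 2 × 7 × 11
LCM(682, 154) = 2 × 7 × 11 × 31 = 4774.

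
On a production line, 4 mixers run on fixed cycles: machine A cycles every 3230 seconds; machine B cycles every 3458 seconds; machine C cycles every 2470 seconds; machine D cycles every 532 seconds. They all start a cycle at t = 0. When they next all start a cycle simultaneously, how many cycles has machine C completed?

All finish a whole number of cycles simultaneously at t = LCM of the periods.
3230 = 2 × 5 × 17 × 19
3458 = 2 × 7 × 13 × 19
2470 = 2 × 5 × 13 × 19
532 = 2^2 × 7 × 19
LCM(3230, 3458, 2470, 532) = 2^2 × 5 × 7 × 13 × 17 × 19 = 587860.
Cycles for period 2470: 587860 / 2470 = 238.

238 cycles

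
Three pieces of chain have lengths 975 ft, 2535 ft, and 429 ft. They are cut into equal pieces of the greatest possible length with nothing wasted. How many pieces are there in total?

Piece length = gcd(975, 2535, 429).
975 = 3 × 5^2 × 13
2535 = 3 × 5 × 13^2
429 = 3 × 11 × 13
gcd(975, 2535, 429) = 3 × 13 = 39.
Total pieces = 975/39 + 2535/39 + 429/39 = 25 + 65 + 11 = 101.

101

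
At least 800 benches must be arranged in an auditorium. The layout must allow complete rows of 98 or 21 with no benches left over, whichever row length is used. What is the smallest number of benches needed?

882

The number of benches must be a common multiple of 98 and 21, so a multiple of their LCM.
98 = 2 × 7^2
21 = 3 × 7
LCM(98, 21) = 2 × 3 × 7^2 = 294.
Smallest multiple of 294 that is ≥ 800: ⌈800/294⌉ × 294 = 3 × 294 = 882.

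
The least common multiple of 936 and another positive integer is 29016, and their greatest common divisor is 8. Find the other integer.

248

gcd × lcm = product of the two integers, so the other integer is (8 × 29016) / 936 = 248.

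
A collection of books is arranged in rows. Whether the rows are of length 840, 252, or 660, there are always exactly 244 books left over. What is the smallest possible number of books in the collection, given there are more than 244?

27964

N − 244 must be a common multiple of 840, 252, and 660.
840 = 2^3 × 3 × 5 × 7
252 = 2^2 × 3^2 × 7
660 = 2^2 × 3 × 5 × 11
LCM(840, 252, 660) = 2^3 × 3^2 × 5 × 7 × 11 = 27720.
Smallest N > 244 is LCM + 244 = 27720 + 244 = 27964.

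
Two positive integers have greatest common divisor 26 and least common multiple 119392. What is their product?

3104192

For any two positive integers, gcd × lcm = product = 26 × 119392 = 3104192.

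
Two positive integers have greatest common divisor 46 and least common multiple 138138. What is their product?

For any two positive integers, gcd × lcm = product = 46 × 138138 = 6354348.

6354348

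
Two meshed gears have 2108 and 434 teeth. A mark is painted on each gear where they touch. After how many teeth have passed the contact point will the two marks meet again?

14756 teeth

We need the least common multiple of the intervals.
2108 = 2^2 × 17 × 31
434 = 2 × 7 × 31
LCM(2108, 434) = 2^2 × 7 × 17 × 31 = 14756.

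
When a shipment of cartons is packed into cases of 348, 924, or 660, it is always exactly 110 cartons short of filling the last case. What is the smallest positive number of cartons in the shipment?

133870

Being 110 short of a full case of size k means N ≡ −110 (mod k), i.e. N + 110 is a multiple of each size.
348 = 2^2 × 3 × 29
924 = 2^2 × 3 × 7 × 11
660 = 2^2 × 3 × 5 × 11
LCM(348, 924, 660) = 2^2 × 3 × 5 × 7 × 11 × 29 = 133980.
Smallest positive N is 133980 − 110 = 133870.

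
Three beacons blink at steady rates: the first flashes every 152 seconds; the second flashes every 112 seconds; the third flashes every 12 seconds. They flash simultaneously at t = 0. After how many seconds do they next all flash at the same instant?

6384 seconds

The first simultaneous occurrence is after LCM of the individual periods.
152 = 2^3 × 19
112 = 2^4 × 7
12 = 2^2 × 3
LCM(152, 112, 12) = 2^4 × 3 × 7 × 19 = 6384.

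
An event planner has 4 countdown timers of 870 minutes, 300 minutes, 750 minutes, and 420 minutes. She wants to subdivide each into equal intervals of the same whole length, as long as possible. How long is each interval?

The interval must divide each timer length; the longest such is the gcd.
870 = 2 × 3 × 5 × 29
300 = 2^2 × 3 × 5^2
750 = 2 × 3 × 5^3
420 = 2^2 × 3 × 5 × 7
gcd(870, 300, 750, 420) = 2 × 3 × 5 = 30.

30 minutes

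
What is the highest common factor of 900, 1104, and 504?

12

900 = 2^2 × 3^2 × 5^2
1104 = 2^4 × 3 × 23
504 = 2^3 × 3^2 × 7
gcd(900, 1104, 504) = 2^2 × 3 = 12.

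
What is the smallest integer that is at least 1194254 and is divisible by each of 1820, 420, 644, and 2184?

The integer must be a common multiple of 1820, 420, 644, and 2184, so a multiple of their LCM.
1820 = 2^2 × 5 × 7 × 13
420 = 2^2 × 3 × 5 × 7
644 = 2^2 × 7 × 23
2184 = 2^3 × 3 × 7 × 13
LCM(1820, 420, 644, 2184) = 2^3 × 3 × 5 × 7 × 13 × 23 = 251160.
Smallest multiple of 251160 that is ≥ 1194254: ⌈1194254/251160⌉ × 251160 = 5 × 251160 = 1255800.

1255800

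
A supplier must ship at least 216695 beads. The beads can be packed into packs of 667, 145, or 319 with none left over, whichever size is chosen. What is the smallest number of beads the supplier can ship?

The number of beads must be a common multiple of 667, 145, and 319, so a multiple of their LCM.
667 = 23 × 29
145 = 5 × 29
319 = 11 × 29
LCM(667, 145, 319) = 5 × 11 × 23 × 29 = 36685.
Smallest multiple of 36685 that is ≥ 216695: ⌈216695/36685⌉ × 36685 = 6 × 36685 = 220110.

220110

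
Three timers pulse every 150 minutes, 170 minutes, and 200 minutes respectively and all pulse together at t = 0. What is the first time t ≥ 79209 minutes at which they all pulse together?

Joint pulses occur at multiples of LCM(150, 170, 200).
150 = 2 × 3 × 5^2
170 = 2 × 5 × 17
200 = 2^3 × 5^2
LCM(150, 170, 200) = 2^3 × 3 × 5^2 × 17 = 10200.
Smallest multiple of 10200 that is ≥ 79209: ⌈79209/10200⌉ × 10200 = 8 × 10200 = 81600.

81600 minutes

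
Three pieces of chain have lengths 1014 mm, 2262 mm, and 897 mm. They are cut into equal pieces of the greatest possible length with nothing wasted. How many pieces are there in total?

107

Piece length = gcd(1014, 2262, 897).
1014 = 2 × 3 × 13^2
2262 = 2 × 3 × 13 × 29
897 = 3 × 13 × 23
gcd(1014, 2262, 897) = 3 × 13 = 39.
Total pieces = 1014/39 + 2262/39 + 897/39 = 26 + 58 + 23 = 107.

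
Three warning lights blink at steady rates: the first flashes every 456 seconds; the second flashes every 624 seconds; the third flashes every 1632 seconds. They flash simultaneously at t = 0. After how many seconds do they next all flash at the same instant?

403104 seconds

We need the least common multiple of the intervals.
456 = 2^3 × 3 × 19
624 = 2^4 × 3 × 13
1632 = 2^5 × 3 × 17
LCM(456, 624, 1632) = 2^5 × 3 × 13 × 17 × 19 = 403104.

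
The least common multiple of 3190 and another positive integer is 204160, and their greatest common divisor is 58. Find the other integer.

3712

gcd × lcm = product of the two integers, so the other integer is (58 × 204160) / 3190 = 3712.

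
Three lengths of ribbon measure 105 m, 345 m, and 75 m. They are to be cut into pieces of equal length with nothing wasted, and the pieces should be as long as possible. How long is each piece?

Each piece length must divide every original length, so the longest possible is gcd(105, 345, 75).
105 = 3 × 5 × 7
345 = 3 × 5 × 23
75 = 3 × 5^2
gcd(105, 345, 75) = 3 × 5 = 15.

15 m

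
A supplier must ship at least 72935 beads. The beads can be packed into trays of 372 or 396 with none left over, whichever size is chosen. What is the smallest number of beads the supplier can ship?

The number of beads must be a common multiple of 372 and 396, so a multiple of their LCM.
372 = 2^2 × 3 × 31
396 = 2^2 × 3^2 × 11
LCM(372, 396) = 2^2 × 3^2 × 11 × 31 = 12276.
Smallest multiple of 12276 that is ≥ 72935: ⌈72935/12276⌉ × 12276 = 6 × 12276 = 73656.

73656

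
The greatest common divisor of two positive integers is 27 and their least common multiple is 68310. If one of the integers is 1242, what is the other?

1485

For two integers, gcd × lcm = product, so the other is (27 × 68310) / 1242 = 1844370 / 1242 = 1485.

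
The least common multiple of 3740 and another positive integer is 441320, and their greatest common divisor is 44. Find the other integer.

5192

gcd × lcm = product of the two integers, so the other integer is (44 × 441320) / 3740 = 5192.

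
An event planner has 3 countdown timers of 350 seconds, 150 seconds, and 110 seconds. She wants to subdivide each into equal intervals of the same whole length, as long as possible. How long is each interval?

10 seconds

The interval must divide each timer length; the longest such is the gcd.
350 = 2 × 5^2 × 7
150 = 2 × 3 × 5^2
110 = 2 × 5 × 11
gcd(350, 150, 110) = 2 × 5 = 10.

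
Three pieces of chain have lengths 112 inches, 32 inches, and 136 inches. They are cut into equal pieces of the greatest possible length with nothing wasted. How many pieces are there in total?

Piece length = gcd(112, 32, 136).
112 = 2^4 × 7
32 = 2^5
136 = 2^3 × 17
gcd(112, 32, 136) = 2^3 = 8.
Total pieces = 112/8 + 32/8 + 136/8 = 14 + 4 + 17 = 35.

35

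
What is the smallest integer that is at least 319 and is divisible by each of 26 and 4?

364

The integer must be a common multiple of 26 and 4, so a multiple of their LCM.
26 = 2 × 13
4 = 2^2
LCM(26, 4) = 2^2 × 13 = 52.
Smallest multiple of 52 that is ≥ 319: ⌈319/52⌉ × 52 = 7 × 52 = 364.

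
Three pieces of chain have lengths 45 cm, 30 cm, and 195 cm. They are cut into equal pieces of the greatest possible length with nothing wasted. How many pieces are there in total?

18

Piece length = gcd(45, 30, 195).
45 = 3^2 × 5
30 = 2 × 3 × 5
195 = 3 × 5 × 13
gcd(45, 30, 195) = 3 × 5 = 15.
Total pieces = 45/15 + 30/15 + 195/15 = 3 + 2 + 13 = 18.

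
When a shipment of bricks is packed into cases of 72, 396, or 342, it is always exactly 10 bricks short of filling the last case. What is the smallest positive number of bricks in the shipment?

15038

Being 10 short of a full case of size k means N ≡ −10 (mod k), i.e. N + 10 is a multiple of each size.
72 = 2^3 × 3^2
396 = 2^2 × 3^2 × 11
342 = 2 × 3^2 × 19
LCM(72, 396, 342) = 2^3 × 3^2 × 11 × 19 = 15048.
Smallest positive N is 15048 − 10 = 15038.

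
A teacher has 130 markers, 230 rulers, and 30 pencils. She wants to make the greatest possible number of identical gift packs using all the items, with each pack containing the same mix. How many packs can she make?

The pack count must divide each quantity, so the greatest is gcd(130, 230, 30).
130 = 2 × 5 × 13
230 = 2 × 5 × 23
30 = 2 × 3 × 5
gcd(130, 230, 30) = 2 × 5 = 10.

10 packs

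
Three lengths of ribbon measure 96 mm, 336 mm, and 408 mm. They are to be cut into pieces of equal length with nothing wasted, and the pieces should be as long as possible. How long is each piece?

24 mm

Each piece length must divide every original length, so the longest possible is gcd(96, 336, 408).
96 = 2^5 × 3
336 = 2^4 × 3 × 7
408 = 2^3 × 3 × 17
gcd(96, 336, 408) = 2^3 × 3 = 24.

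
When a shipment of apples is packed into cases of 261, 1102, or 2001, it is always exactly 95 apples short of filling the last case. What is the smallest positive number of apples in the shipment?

Being 95 short of a full case of size k means N ≡ −95 (mod k), i.e. N + 95 is a multiple of each size.
261 = 3^2 × 29
1102 = 2 × 19 × 29
2001 = 3 × 23 × 29
LCM(261, 1102, 2001) = 2 × 3^2 × 19 × 23 × 29 = 228114.
Smallest positive N is 228114 − 95 = 228019.

228019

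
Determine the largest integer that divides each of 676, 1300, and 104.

52

676 = 2^2 × 13^2
1300 = 2^2 × 5^2 × 13
104 = 2^3 × 13
gcd(676, 1300, 104) = 2^2 × 13 = 52.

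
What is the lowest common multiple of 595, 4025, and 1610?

595 = 5 × 7 × 17
4025 = 5^2 × 7 × 23
1610 = 2 × 5 × 7 × 23
LCM(595, 4025, 1610) = 2 × 5^2 × 7 × 17 × 23 = 136850.

136850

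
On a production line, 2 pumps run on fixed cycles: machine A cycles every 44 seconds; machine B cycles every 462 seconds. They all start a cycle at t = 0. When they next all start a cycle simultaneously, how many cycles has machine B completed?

They are all back at their starting positions together after one LCM of the periods.
44 = 2^2 × 11
462 = 2 × 3 × 7 × 11
LCM(44, 462) = 2^2 × 3 × 7 × 11 = 924.
Cycles for period 462: 924 / 462 = 2.

2 cycles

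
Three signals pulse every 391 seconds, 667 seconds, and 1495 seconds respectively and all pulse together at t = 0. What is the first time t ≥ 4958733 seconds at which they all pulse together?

Joint pulses occur at multiples of LCM(391, 667, 1495).
391 = 17 × 23
667 = 23 × 29
1495 = 5 × 13 × 23
LCM(391, 667, 1495) = 5 × 13 × 17 × 23 × 29 = 737035.
Smallest multiple of 737035 that is ≥ 4958733: ⌈4958733/737035⌉ × 737035 = 7 × 737035 = 5159245.

5159245 seconds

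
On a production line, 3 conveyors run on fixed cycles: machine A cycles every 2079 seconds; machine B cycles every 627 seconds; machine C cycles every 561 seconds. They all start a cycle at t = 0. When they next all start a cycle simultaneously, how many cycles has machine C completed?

All finish a whole number of cycles simultaneously at t = LCM of the periods.
2079 = 3^3 × 7 × 11
627 = 3 × 11 × 19
561 = 3 × 11 × 17
LCM(2079, 627, 561) = 3^3 × 7 × 11 × 17 × 19 = 671517.
Cycles for period 561: 671517 / 561 = 1197.

1197 cycles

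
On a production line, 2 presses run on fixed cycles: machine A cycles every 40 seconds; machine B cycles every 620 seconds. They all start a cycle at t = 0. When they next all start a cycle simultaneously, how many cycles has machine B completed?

All finish a whole number of cycles simultaneously at t = LCM of the periods.
40 = 2^3 × 5
620 = 2^2 × 5 × 31
LCM(40, 620) = 2^3 × 5 × 31 = 1240.
Cycles for period 620: 1240 / 620 = 2.

2 cycles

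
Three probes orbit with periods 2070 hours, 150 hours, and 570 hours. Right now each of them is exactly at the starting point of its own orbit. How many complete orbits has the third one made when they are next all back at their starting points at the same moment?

The first common completion time is the LCM of the periods.
2070 = 2 × 3^2 × 5 × 23
150 = 2 × 3 × 5^2
570 = 2 × 3 × 5 × 19
LCM(2070, 150, 570) = 2 × 3^2 × 5^2 × 19 × 23 = 196650.
Orbits for period 570: 196650 / 570 = 345.

345 orbits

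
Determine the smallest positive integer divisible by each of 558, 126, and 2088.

453096

558 = 2 × 3^2 × 31
126 = 2 × 3^2 × 7
2088 = 2^3 × 3^2 × 29
LCM(558, 126, 2088) = 2^3 × 3^2 × 7 × 29 × 31 = 453096.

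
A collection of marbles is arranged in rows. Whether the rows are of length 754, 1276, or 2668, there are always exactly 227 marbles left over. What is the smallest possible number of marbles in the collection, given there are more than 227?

381751

N − 227 must be a common multiple of 754, 1276, and 2668.
754 = 2 × 13 × 29
1276 = 2^2 × 11 × 29
2668 = 2^2 × 23 × 29
LCM(754, 1276, 2668) = 2^2 × 11 × 13 × 23 × 29 = 381524.
Smallest N > 227 is LCM + 227 = 381524 + 227 = 381751.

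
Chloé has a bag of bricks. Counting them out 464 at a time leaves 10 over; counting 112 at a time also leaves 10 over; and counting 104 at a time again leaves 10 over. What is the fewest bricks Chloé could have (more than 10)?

N − 10 must be a common multiple of 464, 112, and 104.
464 = 2^4 × 29
112 = 2^4 × 7
104 = 2^3 × 13
LCM(464, 112, 104) = 2^4 × 7 × 13 × 29 = 42224.
Smallest N > 10 is LCM + 10 = 42224 + 10 = 42234.

42234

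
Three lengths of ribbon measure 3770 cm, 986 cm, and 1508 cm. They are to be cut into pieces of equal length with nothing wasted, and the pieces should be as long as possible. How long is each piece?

58 cm

Each piece length must divide every original length, so the longest possible is gcd(3770, 986, 1508).
3770 = 2 × 5 × 13 × 29
986 = 2 × 17 × 29
1508 = 2^2 × 13 × 29
gcd(3770, 986, 1508) = 2 × 29 = 58.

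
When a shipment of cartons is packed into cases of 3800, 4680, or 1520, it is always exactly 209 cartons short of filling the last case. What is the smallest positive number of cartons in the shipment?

888991

Being 209 short of a full case of size k means N ≡ −209 (mod k), i.e. N + 209 is a multiple of each size.
3800 = 2^3 × 5^2 × 19
4680 = 2^3 × 3^2 × 5 × 13
1520 = 2^4 × 5 × 19
LCM(3800, 4680, 1520) = 2^4 × 3^2 × 5^2 × 13 × 19 = 889200.
Smallest positive N is 889200 − 209 = 888991.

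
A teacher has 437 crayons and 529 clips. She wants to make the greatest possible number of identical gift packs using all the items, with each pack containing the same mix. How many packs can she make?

23 packs

By the Euclidean algorithm:
529 = 1 × 437 + 92
437 = 4 × 92 + 69
92 = 1 × 69 + 23
69 = 3 × 23 + 0
gcd(437, 529) = 23.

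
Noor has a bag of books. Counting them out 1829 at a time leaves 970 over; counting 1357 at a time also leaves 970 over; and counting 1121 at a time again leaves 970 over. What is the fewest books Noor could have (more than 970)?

N − 970 must be a common multiple of 1829, 1357, and 1121.
1829 = 31 × 59
1357 = 23 × 59
1121 = 19 × 59
LCM(1829, 1357, 1121) = 19 × 23 × 31 × 59 = 799273.
Smallest N > 970 is LCM + 970 = 799273 + 970 = 800243.

800243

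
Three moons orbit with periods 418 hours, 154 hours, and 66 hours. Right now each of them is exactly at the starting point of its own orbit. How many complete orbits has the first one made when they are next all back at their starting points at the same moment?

21 orbits

They are all back at their starting positions together after one LCM of the periods.
418 = 2 × 11 × 19
154 = 2 × 7 × 11
66 = 2 × 3 × 11
LCM(418, 154, 66) = 2 × 3 × 7 × 11 × 19 = 8778.
Orbits for period 418: 8778 / 418 = 21.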